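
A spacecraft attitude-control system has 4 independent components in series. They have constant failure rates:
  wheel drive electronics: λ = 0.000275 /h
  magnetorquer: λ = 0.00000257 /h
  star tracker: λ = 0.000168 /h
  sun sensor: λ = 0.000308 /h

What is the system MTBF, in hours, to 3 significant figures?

Series of exponential components: λ_sys = Σ λ_i
λ_sys = 0.000275 + 0.00000257 + 0.000168 + 0.000308 = 7.5357e-04 /h
MTBF = 1 / λ_sys = 1330 h

1330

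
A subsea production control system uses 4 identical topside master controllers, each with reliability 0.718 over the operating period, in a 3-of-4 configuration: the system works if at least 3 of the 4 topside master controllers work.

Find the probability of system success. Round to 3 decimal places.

0.683

R = Σ_{i=3}^{4} C(4,i) p^i (1−p)^{4−i} with p = 0.718
C(4,3)·0.718^3·0.282^1 = 0.41752
C(4,4)·0.718^4·0.282^0 = 0.26576
Sum = 0.683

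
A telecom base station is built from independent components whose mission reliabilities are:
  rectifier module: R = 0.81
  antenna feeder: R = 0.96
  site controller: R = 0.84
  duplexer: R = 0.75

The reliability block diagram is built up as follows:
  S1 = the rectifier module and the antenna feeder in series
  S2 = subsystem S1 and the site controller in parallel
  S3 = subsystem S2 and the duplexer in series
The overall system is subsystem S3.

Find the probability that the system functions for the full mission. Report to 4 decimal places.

Series (rectifier module and antenna feeder): 0.810000 × 0.960000 = 0.777600
Parallel ([0.777600] and site controller): 1 − (1 − 0.777600)(1 − 0.840000) = 0.964416
Series ([0.964416] and duplexer): 0.964416 × 0.750000 = 0.7233

0.7233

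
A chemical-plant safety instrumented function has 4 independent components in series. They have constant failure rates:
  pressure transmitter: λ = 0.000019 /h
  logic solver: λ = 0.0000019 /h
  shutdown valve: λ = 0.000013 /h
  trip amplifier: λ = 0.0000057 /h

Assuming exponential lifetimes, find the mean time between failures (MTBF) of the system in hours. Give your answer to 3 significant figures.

25300

Series of exponential components: λ_sys = Σ λ_i
λ_sys = 0.000019 + 0.0000019 + 0.000013 + 0.0000057 = 3.9600e-05 /h
MTBF = 1 / λ_sys = 25300 h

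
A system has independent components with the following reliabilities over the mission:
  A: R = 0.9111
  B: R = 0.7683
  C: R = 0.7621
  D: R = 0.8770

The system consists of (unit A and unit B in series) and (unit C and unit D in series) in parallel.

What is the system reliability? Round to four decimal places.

0.9005

Series (A and B): 0.911100 × 0.768300 = 0.699998
Series (C and D): 0.762100 × 0.877000 = 0.668362
Parallel ([0.699998] and [0.668362]): 1 − (1 − 0.699998)(1 − 0.668362) = 0.9005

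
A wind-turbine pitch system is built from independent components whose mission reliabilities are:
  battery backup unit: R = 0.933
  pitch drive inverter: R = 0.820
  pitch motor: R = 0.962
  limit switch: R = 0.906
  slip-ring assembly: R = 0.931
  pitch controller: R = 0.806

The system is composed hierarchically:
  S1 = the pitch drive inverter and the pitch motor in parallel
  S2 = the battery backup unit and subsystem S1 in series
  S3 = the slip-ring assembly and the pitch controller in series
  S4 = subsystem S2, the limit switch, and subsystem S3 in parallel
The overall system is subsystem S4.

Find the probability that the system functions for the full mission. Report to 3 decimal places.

0.998

Parallel (pitch drive inverter and pitch motor): 1 − (1 − 0.82000)(1 − 0.96200) = 0.99316
Series (battery backup unit and [0.99316]): 0.93300 × 0.99316 = 0.92662
Series (slip-ring assembly and pitch controller): 0.93100 × 0.80600 = 0.75039
Parallel ([0.92662], limit switch, and [0.75039]): 1 − (1 − 0.92662)(1 − 0.90600)(1 − 0.75039) = 0.998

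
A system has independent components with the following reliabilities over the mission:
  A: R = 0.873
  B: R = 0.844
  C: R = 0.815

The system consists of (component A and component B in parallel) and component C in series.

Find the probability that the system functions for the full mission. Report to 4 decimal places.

Parallel (A and B): 1 − (1 − 0.873000)(1 − 0.844000) = 0.980188
Series ([0.980188] and C): 0.980188 × 0.815000 = 0.7989

0.7989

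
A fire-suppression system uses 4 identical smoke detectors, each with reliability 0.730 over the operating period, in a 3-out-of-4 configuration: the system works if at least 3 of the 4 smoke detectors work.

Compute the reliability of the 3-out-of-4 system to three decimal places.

0.704

R = Σ_{i=3}^{4} C(4,i) p^i (1−p)^{4−i} with p = 0.730
C(4,3)·0.730^3·0.270^1 = 0.42014
C(4,4)·0.730^4·0.270^0 = 0.28398
Sum = 0.704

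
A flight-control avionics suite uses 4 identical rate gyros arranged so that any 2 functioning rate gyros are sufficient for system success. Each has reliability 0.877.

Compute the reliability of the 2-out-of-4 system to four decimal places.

R = Σ_{i=2}^{4} C(4,i) p^i (1−p)^{4−i} with p = 0.877
C(4,2)·0.877^2·0.123^2 = 0.069817
C(4,3)·0.877^3·0.123^1 = 0.331867
C(4,4)·0.877^4·0.123^0 = 0.591559
Sum = 0.9932

0.9932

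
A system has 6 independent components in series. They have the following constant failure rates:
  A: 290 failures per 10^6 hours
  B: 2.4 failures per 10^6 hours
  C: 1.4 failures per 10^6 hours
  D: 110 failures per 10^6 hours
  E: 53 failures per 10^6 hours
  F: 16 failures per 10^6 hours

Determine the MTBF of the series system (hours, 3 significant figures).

Series of exponential components: λ_sys = Σ λ_i
λ_sys = 0.00029 + 0.0000024 + 0.0000014 + 0.00011 + 0.000053 + 0.000016 = 4.7280e-04 /h
MTBF = 1 / λ_sys = 2120 h

2120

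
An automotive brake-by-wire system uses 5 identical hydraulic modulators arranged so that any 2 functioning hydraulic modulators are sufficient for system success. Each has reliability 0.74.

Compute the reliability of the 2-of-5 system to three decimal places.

R = Σ_{i=2}^{5} C(5,i) p^i (1−p)^{5−i} with p = 0.74
C(5,2)·0.74^2·0.26^3 = 0.09625
C(5,3)·0.74^3·0.26^2 = 0.27393
C(5,4)·0.74^4·0.26^1 = 0.38983
C(5,5)·0.74^5·0.26^0 = 0.22190
Sum = 0.982

0.982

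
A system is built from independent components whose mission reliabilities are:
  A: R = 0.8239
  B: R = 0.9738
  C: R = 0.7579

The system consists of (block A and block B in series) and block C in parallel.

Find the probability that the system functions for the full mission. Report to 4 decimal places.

Series (A and B): 0.823900 × 0.973800 = 0.802314
Parallel ([0.802314] and C): 1 − (1 − 0.802314)(1 − 0.757900) = 0.9521

0.9521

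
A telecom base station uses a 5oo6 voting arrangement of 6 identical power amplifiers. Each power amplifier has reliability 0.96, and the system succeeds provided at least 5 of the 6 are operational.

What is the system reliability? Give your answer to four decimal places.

R = Σ_{i=5}^{6} C(6,i) p^i (1−p)^{6−i} with p = 0.96
C(6,5)·0.96^5·0.04^1 = 0.195689
C(6,6)·0.96^6·0.04^0 = 0.782758
Sum = 0.9784

0.9784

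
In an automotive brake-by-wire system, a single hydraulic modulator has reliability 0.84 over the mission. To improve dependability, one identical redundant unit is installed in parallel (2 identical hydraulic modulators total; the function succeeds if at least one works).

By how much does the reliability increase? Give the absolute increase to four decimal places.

0.1344

R_before = 0.84
R_after = 1 − (1 − 0.84)^2 = 0.9744
ΔR = 0.9744 − 0.84 = 0.1344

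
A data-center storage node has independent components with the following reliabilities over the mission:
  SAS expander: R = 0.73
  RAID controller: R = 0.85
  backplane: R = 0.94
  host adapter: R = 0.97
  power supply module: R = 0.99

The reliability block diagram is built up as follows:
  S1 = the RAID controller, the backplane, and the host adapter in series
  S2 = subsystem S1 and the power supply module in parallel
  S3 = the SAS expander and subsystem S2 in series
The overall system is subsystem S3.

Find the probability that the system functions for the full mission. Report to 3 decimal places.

0.728

Series (RAID controller, backplane, and host adapter): 0.85000 × 0.94000 × 0.97000 = 0.77503
Parallel ([0.77503] and power supply module): 1 − (1 − 0.77503)(1 − 0.99000) = 0.99775
Series (SAS expander and [0.99775]): 0.73000 × 0.99775 = 0.728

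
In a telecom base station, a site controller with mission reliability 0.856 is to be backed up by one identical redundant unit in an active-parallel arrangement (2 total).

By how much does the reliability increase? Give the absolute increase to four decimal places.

R_before = 0.856
R_after = 1 − (1 − 0.856)^2 = 0.9793
ΔR = 0.9793 − 0.856 = 0.1233

0.1233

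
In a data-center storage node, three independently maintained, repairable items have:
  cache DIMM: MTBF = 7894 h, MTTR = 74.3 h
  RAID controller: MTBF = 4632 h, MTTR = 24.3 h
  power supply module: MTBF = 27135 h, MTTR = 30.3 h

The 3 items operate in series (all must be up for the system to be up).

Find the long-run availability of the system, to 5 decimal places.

0.98441

A(cache DIMM) = MTBF/(MTBF+MTTR) = 7894/(7894+74.3) = 0.990676
A(RAID controller) = MTBF/(MTBF+MTTR) = 4632/(4632+24.3) = 0.994781
A(power supply module) = MTBF/(MTBF+MTTR) = 27135/(27135+30.3) = 0.998885
Series availability: 0.990676 × 0.994781 × 0.998885 = 0.98441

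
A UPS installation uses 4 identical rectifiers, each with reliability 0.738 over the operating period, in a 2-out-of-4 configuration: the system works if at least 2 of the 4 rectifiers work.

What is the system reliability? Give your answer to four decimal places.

0.9422

R = Σ_{i=2}^{4} C(4,i) p^i (1−p)^{4−i} with p = 0.738
C(4,2)·0.738^2·0.262^2 = 0.224319
C(4,3)·0.738^3·0.262^1 = 0.421241
C(4,4)·0.738^4·0.262^0 = 0.296637
Sum = 0.9422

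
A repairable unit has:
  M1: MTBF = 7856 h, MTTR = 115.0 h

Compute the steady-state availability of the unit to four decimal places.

0.9856

A(M1) = MTBF/(MTBF+MTTR) = 7856/(7856+115.0) = 0.9856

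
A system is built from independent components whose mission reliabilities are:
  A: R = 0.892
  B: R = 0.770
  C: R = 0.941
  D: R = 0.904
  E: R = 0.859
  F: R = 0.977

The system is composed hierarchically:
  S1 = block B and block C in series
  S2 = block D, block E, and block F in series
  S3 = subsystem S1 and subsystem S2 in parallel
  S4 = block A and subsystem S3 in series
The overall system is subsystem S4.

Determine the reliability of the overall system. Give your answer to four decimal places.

0.8327

Series (B and C): 0.770000 × 0.941000 = 0.724570
Series (D, E, and F): 0.904000 × 0.859000 × 0.977000 = 0.758676
Parallel ([0.724570] and [0.758676]): 1 − (1 − 0.724570)(1 − 0.758676) = 0.933532
Series (A and [0.933532]): 0.892000 × 0.933532 = 0.8327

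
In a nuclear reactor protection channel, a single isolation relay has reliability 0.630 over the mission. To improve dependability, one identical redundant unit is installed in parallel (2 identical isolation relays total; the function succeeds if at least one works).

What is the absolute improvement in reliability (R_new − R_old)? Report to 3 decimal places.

0.233

R_before = 0.630
R_after = 1 − (1 − 0.630)^2 = 0.863
ΔR = 0.863 − 0.630 = 0.233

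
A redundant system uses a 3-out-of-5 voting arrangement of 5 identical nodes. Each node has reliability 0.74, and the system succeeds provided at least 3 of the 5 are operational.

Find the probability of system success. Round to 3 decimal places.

0.886

R = Σ_{i=3}^{5} C(5,i) p^i (1−p)^{5−i} with p = 0.74
C(5,3)·0.74^3·0.26^2 = 0.27393
C(5,4)·0.74^4·0.26^1 = 0.38983
C(5,5)·0.74^5·0.26^0 = 0.22190
Sum = 0.886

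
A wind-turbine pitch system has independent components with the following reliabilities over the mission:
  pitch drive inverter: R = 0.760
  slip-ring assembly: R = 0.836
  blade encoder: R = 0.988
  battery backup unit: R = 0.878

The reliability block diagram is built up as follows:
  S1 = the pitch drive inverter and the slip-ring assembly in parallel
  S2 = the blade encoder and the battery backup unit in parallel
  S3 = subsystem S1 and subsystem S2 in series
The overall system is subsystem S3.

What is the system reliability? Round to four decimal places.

Parallel (pitch drive inverter and slip-ring assembly): 1 − (1 − 0.760000)(1 − 0.836000) = 0.960640
Parallel (blade encoder and battery backup unit): 1 − (1 − 0.988000)(1 − 0.878000) = 0.998536
Series ([0.960640] and [0.998536]): 0.960640 × 0.998536 = 0.9592

0.9592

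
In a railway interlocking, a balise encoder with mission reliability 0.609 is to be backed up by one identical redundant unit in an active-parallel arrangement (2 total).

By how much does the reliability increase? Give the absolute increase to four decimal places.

0.2381

R_before = 0.609
R_after = 1 − (1 − 0.609)^2 = 0.8471
ΔR = 0.8471 − 0.609 = 0.2381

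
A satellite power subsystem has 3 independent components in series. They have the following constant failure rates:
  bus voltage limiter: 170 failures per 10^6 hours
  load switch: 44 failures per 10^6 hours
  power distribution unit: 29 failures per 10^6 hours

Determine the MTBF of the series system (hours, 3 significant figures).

Series of exponential components: λ_sys = Σ λ_i
λ_sys = 0.00017 + 0.000044 + 0.000029 = 2.4300e-04 /h
MTBF = 1 / λ_sys = 4120 h

4120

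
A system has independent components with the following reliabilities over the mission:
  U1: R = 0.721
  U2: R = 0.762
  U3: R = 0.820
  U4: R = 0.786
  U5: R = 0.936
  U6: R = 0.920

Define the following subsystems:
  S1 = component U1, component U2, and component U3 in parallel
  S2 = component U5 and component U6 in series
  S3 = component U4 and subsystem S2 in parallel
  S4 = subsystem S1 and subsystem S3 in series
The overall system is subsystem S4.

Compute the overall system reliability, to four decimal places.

Parallel (U1, U2, and U3): 1 − (1 − 0.721000)(1 − 0.762000)(1 − 0.820000) = 0.988048
Series (U5 and U6): 0.936000 × 0.920000 = 0.861120
Parallel (U4 and [0.861120]): 1 − (1 − 0.786000)(1 − 0.861120) = 0.970280
Series ([0.988048] and [0.970280]): 0.988048 × 0.970280 = 0.9587

0.9587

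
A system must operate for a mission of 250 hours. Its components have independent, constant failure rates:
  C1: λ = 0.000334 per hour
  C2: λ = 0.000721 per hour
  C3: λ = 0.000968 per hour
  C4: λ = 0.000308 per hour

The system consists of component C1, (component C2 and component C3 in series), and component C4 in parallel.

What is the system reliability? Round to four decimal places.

R(C1) = exp(−0.000334 × 250) = 0.919891
R(C2) = exp(−0.000721 × 250) = 0.835061
R(C3) = exp(−0.000968 × 250) = 0.785056
R(C4) = exp(−0.000308 × 250) = 0.925890
Series (C2 and C3): 0.835061 × 0.785056 = 0.655570
Parallel (C1, [0.655570], and C4): 1 − (1 − 0.919891)(1 − 0.655570)(1 − 0.925890) = 0.9980

0.9980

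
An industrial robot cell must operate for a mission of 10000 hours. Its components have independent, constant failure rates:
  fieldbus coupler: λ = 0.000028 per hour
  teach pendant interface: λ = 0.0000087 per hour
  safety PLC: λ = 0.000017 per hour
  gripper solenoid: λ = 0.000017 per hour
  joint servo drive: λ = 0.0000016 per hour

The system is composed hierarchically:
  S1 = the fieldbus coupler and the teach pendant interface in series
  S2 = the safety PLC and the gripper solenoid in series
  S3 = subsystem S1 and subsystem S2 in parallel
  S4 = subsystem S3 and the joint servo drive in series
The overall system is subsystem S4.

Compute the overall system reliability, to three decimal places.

0.897

R(fieldbus coupler) = exp(−0.000028 × 10000) = 0.75578
R(teach pendant interface) = exp(−0.0000087 × 10000) = 0.91668
R(safety PLC) = exp(−0.000017 × 10000) = 0.84366
R(gripper solenoid) = exp(−0.000017 × 10000) = 0.84366
R(joint servo drive) = exp(−0.0000016 × 10000) = 0.98413
Series (fieldbus coupler and teach pendant interface): 0.75578 × 0.91668 = 0.69281
Series (safety PLC and gripper solenoid): 0.84366 × 0.84366 = 0.71176
Parallel ([0.69281] and [0.71176]): 1 − (1 − 0.69281)(1 − 0.71176) = 0.91146
Series ([0.91146] and joint servo drive): 0.91146 × 0.98413 = 0.897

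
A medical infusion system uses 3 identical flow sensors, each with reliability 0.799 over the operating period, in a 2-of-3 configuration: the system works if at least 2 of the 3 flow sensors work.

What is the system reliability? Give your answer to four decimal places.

R = Σ_{i=2}^{3} C(3,i) p^i (1−p)^{3−i} with p = 0.799
C(3,2)·0.799^2·0.201^1 = 0.384956
C(3,3)·0.799^3·0.201^0 = 0.510082
Sum = 0.8950

0.8950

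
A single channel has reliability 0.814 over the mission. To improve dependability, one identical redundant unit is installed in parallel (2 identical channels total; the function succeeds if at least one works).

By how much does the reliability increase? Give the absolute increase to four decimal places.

R_before = 0.814
R_after = 1 − (1 − 0.814)^2 = 0.9654
ΔR = 0.9654 − 0.814 = 0.1514

0.1514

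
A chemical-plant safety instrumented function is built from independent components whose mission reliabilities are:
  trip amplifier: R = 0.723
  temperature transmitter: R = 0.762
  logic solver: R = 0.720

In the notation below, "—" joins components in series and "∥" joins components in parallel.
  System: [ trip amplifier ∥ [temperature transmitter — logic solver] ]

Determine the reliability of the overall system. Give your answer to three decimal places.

Series (temperature transmitter and logic solver): 0.76200 × 0.72000 = 0.54864
Parallel (trip amplifier and [0.54864]): 1 − (1 − 0.72300)(1 − 0.54864) = 0.875

0.875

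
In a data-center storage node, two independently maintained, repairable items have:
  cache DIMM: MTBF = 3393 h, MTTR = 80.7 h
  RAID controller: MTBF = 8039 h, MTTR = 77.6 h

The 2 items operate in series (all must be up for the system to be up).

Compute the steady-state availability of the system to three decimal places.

A(cache DIMM) = MTBF/(MTBF+MTTR) = 3393/(3393+80.7) = 0.976768
A(RAID controller) = MTBF/(MTBF+MTTR) = 8039/(8039+77.6) = 0.990439
Series availability: 0.976768 × 0.990439 = 0.967

0.967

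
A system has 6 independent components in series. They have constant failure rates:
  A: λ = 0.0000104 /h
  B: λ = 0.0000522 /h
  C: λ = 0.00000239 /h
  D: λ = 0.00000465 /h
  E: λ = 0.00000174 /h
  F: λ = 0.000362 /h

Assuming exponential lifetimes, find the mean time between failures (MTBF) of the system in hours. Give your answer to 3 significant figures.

2310

Series of exponential components: λ_sys = Σ λ_i
λ_sys = 0.0000104 + 0.0000522 + 0.00000239 + 0.00000465 + 0.00000174 + 0.000362 = 4.3338e-04 /h
MTBF = 1 / λ_sys = 2310 h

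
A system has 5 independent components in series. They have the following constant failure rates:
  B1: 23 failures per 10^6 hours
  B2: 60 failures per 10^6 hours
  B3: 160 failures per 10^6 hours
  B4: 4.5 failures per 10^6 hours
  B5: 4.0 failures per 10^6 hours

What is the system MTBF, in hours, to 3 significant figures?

Series of exponential components: λ_sys = Σ λ_i
λ_sys = 0.000023 + 0.000060 + 0.00016 + 0.0000045 + 0.0000040 = 2.5150e-04 /h
MTBF = 1 / λ_sys = 3980 h

3980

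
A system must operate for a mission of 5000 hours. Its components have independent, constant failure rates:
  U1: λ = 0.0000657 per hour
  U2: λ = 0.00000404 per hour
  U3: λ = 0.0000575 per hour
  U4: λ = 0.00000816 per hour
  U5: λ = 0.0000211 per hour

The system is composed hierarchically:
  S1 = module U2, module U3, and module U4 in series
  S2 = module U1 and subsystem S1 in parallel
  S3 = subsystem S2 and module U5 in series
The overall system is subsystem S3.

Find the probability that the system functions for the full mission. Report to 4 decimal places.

R(U1) = exp(−0.0000657 × 5000) = 0.720003
R(U2) = exp(−0.00000404 × 5000) = 0.980003
R(U3) = exp(−0.0000575 × 5000) = 0.750137
R(U4) = exp(−0.00000816 × 5000) = 0.960021
R(U5) = exp(−0.0000211 × 5000) = 0.899874
Series (U2, U3, and U4): 0.980003 × 0.750137 × 0.960021 = 0.705746
Parallel (U1 and [0.705746]): 1 − (1 − 0.720003)(1 − 0.705746) = 0.917610
Series ([0.917610] and U5): 0.917610 × 0.899874 = 0.8257

0.8257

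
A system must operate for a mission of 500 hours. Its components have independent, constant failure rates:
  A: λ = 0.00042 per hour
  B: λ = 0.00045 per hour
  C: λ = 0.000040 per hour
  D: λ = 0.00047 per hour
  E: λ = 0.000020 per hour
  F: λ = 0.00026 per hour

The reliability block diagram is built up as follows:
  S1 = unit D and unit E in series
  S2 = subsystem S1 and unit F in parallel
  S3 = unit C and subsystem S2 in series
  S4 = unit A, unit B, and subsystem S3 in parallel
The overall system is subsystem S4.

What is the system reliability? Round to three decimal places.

R(A) = exp(−0.00042 × 500) = 0.81058
R(B) = exp(−0.00045 × 500) = 0.79852
R(C) = exp(−0.000040 × 500) = 0.98020
R(D) = exp(−0.00047 × 500) = 0.79057
R(E) = exp(−0.000020 × 500) = 0.99005
R(F) = exp(−0.00026 × 500) = 0.87810
Series (D and E): 0.79057 × 0.99005 = 0.78270
Parallel ([0.78270] and F): 1 − (1 − 0.78270)(1 − 0.87810) = 0.97351
Series (C and [0.97351]): 0.98020 × 0.97351 = 0.95423
Parallel (A, B, and [0.95423]): 1 − (1 − 0.81058)(1 − 0.79852)(1 − 0.95423) = 0.998

0.998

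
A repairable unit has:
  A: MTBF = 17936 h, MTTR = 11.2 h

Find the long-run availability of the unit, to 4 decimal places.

A(A) = MTBF/(MTBF+MTTR) = 17936/(17936+11.2) = 0.9994

0.9994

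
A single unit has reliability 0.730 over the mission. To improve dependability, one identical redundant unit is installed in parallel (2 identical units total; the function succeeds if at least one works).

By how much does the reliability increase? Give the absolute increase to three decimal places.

R_before = 0.730
R_after = 1 − (1 − 0.730)^2 = 0.927
ΔR = 0.927 − 0.730 = 0.197

0.197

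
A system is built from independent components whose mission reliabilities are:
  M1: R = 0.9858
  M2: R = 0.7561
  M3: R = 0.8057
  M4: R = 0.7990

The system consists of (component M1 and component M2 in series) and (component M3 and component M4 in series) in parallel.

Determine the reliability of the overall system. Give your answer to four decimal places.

Series (M1 and M2): 0.985800 × 0.756100 = 0.745363
Series (M3 and M4): 0.805700 × 0.799000 = 0.643754
Parallel ([0.745363] and [0.643754]): 1 − (1 − 0.745363)(1 − 0.643754) = 0.9093

0.9093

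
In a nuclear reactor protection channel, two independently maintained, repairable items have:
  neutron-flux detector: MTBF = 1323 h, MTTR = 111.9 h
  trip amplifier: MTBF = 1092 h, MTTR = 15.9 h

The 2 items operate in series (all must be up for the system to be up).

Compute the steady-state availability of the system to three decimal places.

0.909

A(neutron-flux detector) = MTBF/(MTBF+MTTR) = 1323/(1323+111.9) = 0.922015
A(trip amplifier) = MTBF/(MTBF+MTTR) = 1092/(1092+15.9) = 0.985649
Series availability: 0.922015 × 0.985649 = 0.909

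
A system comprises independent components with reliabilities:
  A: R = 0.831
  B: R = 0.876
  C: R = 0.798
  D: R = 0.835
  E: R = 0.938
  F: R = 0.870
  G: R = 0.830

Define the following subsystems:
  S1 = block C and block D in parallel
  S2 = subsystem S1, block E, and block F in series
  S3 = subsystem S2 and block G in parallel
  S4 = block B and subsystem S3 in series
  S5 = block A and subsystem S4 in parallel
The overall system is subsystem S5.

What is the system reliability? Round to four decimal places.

0.9737

Parallel (C and D): 1 − (1 − 0.798000)(1 − 0.835000) = 0.966670
Series ([0.966670], E, and F): 0.966670 × 0.938000 × 0.870000 = 0.788861
Parallel ([0.788861] and G): 1 − (1 − 0.788861)(1 − 0.830000) = 0.964106
Series (B and [0.964106]): 0.876000 × 0.964106 = 0.844557
Parallel (A and [0.844557]): 1 − (1 − 0.831000)(1 − 0.844557) = 0.9737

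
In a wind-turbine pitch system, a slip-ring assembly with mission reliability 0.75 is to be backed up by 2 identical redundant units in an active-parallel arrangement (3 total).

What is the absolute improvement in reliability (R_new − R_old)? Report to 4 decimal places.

R_before = 0.75
R_after = 1 − (1 − 0.75)^3 = 0.9844
ΔR = 0.9844 − 0.75 = 0.2344

0.2344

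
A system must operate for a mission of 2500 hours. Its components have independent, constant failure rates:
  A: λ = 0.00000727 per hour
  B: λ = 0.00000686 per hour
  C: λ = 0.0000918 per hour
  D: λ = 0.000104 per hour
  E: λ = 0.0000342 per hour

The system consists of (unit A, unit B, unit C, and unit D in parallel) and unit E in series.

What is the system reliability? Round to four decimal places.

R(A) = exp(−0.00000727 × 2500) = 0.981989
R(B) = exp(−0.00000686 × 2500) = 0.982996
R(C) = exp(−0.0000918 × 2500) = 0.794931
R(D) = exp(−0.000104 × 2500) = 0.771052
R(E) = exp(−0.0000342 × 2500) = 0.918053
Parallel (A, B, C, and D): 1 − (1 − 0.981989)(1 − 0.982996)(1 − 0.794931)(1 − 0.771052) = 0.999986
Series ([0.999986] and E): 0.999986 × 0.918053 = 0.9180

0.9180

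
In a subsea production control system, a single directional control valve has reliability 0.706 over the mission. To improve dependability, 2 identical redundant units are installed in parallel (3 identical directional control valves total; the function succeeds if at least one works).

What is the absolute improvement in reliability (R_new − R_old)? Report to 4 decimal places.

R_before = 0.706
R_after = 1 − (1 − 0.706)^3 = 0.9746
ΔR = 0.9746 − 0.706 = 0.2686

0.2686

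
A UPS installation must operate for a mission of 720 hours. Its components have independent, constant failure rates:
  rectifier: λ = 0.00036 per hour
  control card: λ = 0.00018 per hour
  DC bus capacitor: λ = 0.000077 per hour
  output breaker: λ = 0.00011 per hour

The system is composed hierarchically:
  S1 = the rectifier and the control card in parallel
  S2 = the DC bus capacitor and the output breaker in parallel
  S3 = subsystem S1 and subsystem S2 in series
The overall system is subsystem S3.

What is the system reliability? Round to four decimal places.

0.9683

R(rectifier) = exp(−0.00036 × 720) = 0.771669
R(control card) = exp(−0.00018 × 720) = 0.878447
R(DC bus capacitor) = exp(−0.000077 × 720) = 0.946069
R(output breaker) = exp(−0.00011 × 720) = 0.923855
Parallel (rectifier and control card): 1 − (1 − 0.771669)(1 − 0.878447) = 0.972246
Parallel (DC bus capacitor and output breaker): 1 − (1 − 0.946069)(1 − 0.923855) = 0.995893
Series ([0.972246] and [0.995893]): 0.972246 × 0.995893 = 0.9683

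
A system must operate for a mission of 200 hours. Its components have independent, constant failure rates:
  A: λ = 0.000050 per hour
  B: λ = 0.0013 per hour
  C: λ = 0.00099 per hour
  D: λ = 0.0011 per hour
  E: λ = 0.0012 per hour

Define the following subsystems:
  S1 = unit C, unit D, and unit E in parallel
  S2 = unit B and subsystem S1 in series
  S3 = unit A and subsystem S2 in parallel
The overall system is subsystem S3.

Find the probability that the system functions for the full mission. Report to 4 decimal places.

0.9977

R(A) = exp(−0.000050 × 200) = 0.990050
R(B) = exp(−0.0013 × 200) = 0.771052
R(C) = exp(−0.00099 × 200) = 0.820370
R(D) = exp(−0.0011 × 200) = 0.802519
R(E) = exp(−0.0012 × 200) = 0.786628
Parallel (C, D, and E): 1 − (1 − 0.820370)(1 − 0.802519)(1 − 0.786628) = 0.992431
Series (B and [0.992431]): 0.771052 × 0.992431 = 0.765216
Parallel (A and [0.765216]): 1 − (1 − 0.990050)(1 − 0.765216) = 0.9977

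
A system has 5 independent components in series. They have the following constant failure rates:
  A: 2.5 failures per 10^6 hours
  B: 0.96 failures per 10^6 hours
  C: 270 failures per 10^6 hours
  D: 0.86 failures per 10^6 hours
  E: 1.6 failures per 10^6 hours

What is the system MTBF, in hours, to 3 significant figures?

Series of exponential components: λ_sys = Σ λ_i
λ_sys = 0.0000025 + 0.00000096 + 0.00027 + 0.00000086 + 0.0000016 = 2.7592e-04 /h
MTBF = 1 / λ_sys = 3620 h

3620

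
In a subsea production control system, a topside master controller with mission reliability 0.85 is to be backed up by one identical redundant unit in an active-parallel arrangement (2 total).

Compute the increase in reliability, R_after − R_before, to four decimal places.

0.1275

R_before = 0.85
R_after = 1 − (1 − 0.85)^2 = 0.9775
ΔR = 0.9775 − 0.85 = 0.1275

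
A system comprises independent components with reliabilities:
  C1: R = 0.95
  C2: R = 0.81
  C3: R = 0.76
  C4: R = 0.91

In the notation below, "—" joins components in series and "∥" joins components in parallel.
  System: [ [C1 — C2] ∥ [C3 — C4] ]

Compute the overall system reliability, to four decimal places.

0.9289

Series (C1 and C2): 0.950000 × 0.810000 = 0.769500
Series (C3 and C4): 0.760000 × 0.910000 = 0.691600
Parallel ([0.769500] and [0.691600]): 1 − (1 − 0.769500)(1 − 0.691600) = 0.9289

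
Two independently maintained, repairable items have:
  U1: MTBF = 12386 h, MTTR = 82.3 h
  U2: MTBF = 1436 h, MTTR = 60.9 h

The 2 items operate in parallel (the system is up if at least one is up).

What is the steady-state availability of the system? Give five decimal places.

0.99973

A(U1) = MTBF/(MTBF+MTTR) = 12386/(12386+82.3) = 0.993399
A(U2) = MTBF/(MTBF+MTTR) = 1436/(1436+60.9) = 0.959316
Parallel availability: 1 − (1 − 0.993399)(1 − 0.959316) = 0.99973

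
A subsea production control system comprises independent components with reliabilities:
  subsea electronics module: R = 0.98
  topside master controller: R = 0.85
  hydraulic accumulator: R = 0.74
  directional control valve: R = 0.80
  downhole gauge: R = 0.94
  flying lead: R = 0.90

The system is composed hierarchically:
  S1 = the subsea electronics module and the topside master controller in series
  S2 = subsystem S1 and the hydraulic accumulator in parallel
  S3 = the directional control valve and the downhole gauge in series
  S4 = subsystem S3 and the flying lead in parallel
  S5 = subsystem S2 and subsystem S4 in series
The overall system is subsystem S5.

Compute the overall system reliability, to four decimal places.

Series (subsea electronics module and topside master controller): 0.980000 × 0.850000 = 0.833000
Parallel ([0.833000] and hydraulic accumulator): 1 − (1 − 0.833000)(1 − 0.740000) = 0.956580
Series (directional control valve and downhole gauge): 0.800000 × 0.940000 = 0.752000
Parallel ([0.752000] and flying lead): 1 − (1 − 0.752000)(1 − 0.900000) = 0.975200
Series ([0.956580] and [0.975200]): 0.956580 × 0.975200 = 0.9329

0.9329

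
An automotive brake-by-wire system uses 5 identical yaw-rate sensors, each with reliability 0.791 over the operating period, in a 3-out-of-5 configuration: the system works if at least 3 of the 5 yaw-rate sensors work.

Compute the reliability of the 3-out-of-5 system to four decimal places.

R = Σ_{i=3}^{5} C(5,i) p^i (1−p)^{5−i} with p = 0.791
C(5,3)·0.791^3·0.209^2 = 0.216183
C(5,4)·0.791^4·0.209^1 = 0.409093
C(5,5)·0.791^5·0.209^0 = 0.309658
Sum = 0.9349

0.9349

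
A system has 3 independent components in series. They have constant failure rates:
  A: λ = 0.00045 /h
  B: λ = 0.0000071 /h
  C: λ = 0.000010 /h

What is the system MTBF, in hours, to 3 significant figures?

2140

Series of exponential components: λ_sys = Σ λ_i
λ_sys = 0.00045 + 0.0000071 + 0.000010 = 4.6710e-04 /h
MTBF = 1 / λ_sys = 2140 h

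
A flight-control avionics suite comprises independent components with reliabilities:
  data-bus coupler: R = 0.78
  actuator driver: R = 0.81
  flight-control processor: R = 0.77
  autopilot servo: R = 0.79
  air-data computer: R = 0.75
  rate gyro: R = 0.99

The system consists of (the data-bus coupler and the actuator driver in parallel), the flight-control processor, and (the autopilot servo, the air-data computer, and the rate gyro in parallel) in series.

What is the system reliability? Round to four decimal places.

Parallel (data-bus coupler and actuator driver): 1 − (1 − 0.780000)(1 − 0.810000) = 0.958200
Parallel (autopilot servo, air-data computer, and rate gyro): 1 − (1 − 0.790000)(1 − 0.750000)(1 − 0.990000) = 0.999475
Series ([0.958200], flight-control processor, and [0.999475]): 0.958200 × 0.770000 × 0.999475 = 0.7374

0.7374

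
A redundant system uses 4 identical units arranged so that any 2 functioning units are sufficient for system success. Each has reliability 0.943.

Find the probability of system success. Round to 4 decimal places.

R = Σ_{i=2}^{4} C(4,i) p^i (1−p)^{4−i} with p = 0.943
C(4,2)·0.943^2·0.057^2 = 0.017335
C(4,3)·0.943^3·0.057^1 = 0.191192
C(4,4)·0.943^4·0.057^0 = 0.790764
Sum = 0.9993

0.9993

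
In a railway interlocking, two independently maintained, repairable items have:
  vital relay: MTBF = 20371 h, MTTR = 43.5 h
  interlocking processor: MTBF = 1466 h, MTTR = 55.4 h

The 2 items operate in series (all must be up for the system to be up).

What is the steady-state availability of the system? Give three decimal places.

A(vital relay) = MTBF/(MTBF+MTTR) = 20371/(20371+43.5) = 0.997869
A(interlocking processor) = MTBF/(MTBF+MTTR) = 1466/(1466+55.4) = 0.963586
Series availability: 0.997869 × 0.963586 = 0.962

0.962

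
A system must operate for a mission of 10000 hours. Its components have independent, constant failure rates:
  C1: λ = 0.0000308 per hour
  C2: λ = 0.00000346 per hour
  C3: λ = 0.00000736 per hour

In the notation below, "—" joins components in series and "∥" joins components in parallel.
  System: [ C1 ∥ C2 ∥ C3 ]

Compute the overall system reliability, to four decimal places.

R(C1) = exp(−0.0000308 × 10000) = 0.734915
R(C2) = exp(−0.00000346 × 10000) = 0.965992
R(C3) = exp(−0.00000736 × 10000) = 0.929043
Parallel (C1, C2, and C3): 1 − (1 − 0.734915)(1 − 0.965992)(1 − 0.929043) = 0.9994

0.9994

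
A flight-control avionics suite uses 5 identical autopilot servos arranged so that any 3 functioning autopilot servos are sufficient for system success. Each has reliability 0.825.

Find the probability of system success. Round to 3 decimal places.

R = Σ_{i=3}^{5} C(5,i) p^i (1−p)^{5−i} with p = 0.825
C(5,3)·0.825^3·0.175^2 = 0.17196
C(5,4)·0.825^4·0.175^1 = 0.40534
C(5,5)·0.825^5·0.175^0 = 0.38218
Sum = 0.959

0.959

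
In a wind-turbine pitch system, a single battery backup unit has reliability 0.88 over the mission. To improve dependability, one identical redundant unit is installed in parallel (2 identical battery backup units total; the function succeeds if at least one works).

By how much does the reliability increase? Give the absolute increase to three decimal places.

0.106

R_before = 0.88
R_after = 1 − (1 − 0.88)^2 = 0.986
ΔR = 0.986 − 0.88 = 0.106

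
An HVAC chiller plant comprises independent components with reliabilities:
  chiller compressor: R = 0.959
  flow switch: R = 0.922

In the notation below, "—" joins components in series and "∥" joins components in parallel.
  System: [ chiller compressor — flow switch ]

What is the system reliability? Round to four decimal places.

Series (chiller compressor and flow switch): 0.959000 × 0.922000 = 0.8842

0.8842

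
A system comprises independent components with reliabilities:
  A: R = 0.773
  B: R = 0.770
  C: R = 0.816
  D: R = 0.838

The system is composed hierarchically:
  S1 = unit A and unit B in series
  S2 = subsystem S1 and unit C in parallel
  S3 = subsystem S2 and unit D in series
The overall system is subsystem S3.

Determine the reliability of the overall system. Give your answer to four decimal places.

0.7756

Series (A and B): 0.773000 × 0.770000 = 0.595210
Parallel ([0.595210] and C): 1 − (1 − 0.595210)(1 − 0.816000) = 0.925519
Series ([0.925519] and D): 0.925519 × 0.838000 = 0.7756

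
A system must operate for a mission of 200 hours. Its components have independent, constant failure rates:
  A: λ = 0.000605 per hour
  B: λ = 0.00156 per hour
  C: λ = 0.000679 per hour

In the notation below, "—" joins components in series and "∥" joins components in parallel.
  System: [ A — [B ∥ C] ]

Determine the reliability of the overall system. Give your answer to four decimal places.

0.8559

R(A) = exp(−0.000605 × 200) = 0.886034
R(B) = exp(−0.00156 × 200) = 0.731982
R(C) = exp(−0.000679 × 200) = 0.873017
Parallel (B and C): 1 − (1 − 0.731982)(1 − 0.873017) = 0.965966
Series (A and [0.965966]): 0.886034 × 0.965966 = 0.8559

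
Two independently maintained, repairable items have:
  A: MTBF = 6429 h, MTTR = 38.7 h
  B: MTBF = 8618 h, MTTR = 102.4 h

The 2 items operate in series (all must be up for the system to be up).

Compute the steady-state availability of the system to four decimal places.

0.9823

A(A) = MTBF/(MTBF+MTTR) = 6429/(6429+38.7) = 0.994016
A(B) = MTBF/(MTBF+MTTR) = 8618/(8618+102.4) = 0.988257
Series availability: 0.994016 × 0.988257 = 0.9823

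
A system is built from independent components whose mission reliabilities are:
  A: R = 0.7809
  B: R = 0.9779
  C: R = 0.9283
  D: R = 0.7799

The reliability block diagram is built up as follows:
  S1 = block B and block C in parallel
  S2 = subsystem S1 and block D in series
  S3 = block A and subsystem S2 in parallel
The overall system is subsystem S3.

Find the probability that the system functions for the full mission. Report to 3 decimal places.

0.952

Parallel (B and C): 1 − (1 − 0.97790)(1 − 0.92830) = 0.99842
Series ([0.99842] and D): 0.99842 × 0.77990 = 0.77867
Parallel (A and [0.77867]): 1 − (1 − 0.78090)(1 − 0.77867) = 0.952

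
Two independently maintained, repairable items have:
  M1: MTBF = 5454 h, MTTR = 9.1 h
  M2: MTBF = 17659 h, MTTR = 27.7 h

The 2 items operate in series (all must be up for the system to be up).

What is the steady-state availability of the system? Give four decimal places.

0.9968

A(M1) = MTBF/(MTBF+MTTR) = 5454/(5454+9.1) = 0.998334
A(M2) = MTBF/(MTBF+MTTR) = 17659/(17659+27.7) = 0.998434
Series availability: 0.998334 × 0.998434 = 0.9968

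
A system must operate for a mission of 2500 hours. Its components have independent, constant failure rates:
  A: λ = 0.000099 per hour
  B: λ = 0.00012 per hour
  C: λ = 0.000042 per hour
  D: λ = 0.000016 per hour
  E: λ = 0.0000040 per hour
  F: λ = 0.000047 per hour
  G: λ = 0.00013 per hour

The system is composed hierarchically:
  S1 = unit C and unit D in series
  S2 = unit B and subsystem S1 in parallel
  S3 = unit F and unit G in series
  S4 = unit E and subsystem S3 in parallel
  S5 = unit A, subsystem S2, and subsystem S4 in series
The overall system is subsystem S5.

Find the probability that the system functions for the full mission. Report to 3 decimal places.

R(A) = exp(−0.000099 × 2500) = 0.78075
R(B) = exp(−0.00012 × 2500) = 0.74082
R(C) = exp(−0.000042 × 2500) = 0.90032
R(D) = exp(−0.000016 × 2500) = 0.96079
R(E) = exp(−0.0000040 × 2500) = 0.99005
R(F) = exp(−0.000047 × 2500) = 0.88914
R(G) = exp(−0.00013 × 2500) = 0.72253
Series (C and D): 0.90032 × 0.96079 = 0.86502
Parallel (B and [0.86502]): 1 − (1 − 0.74082)(1 − 0.86502) = 0.96502
Series (F and G): 0.88914 × 0.72253 = 0.64243
Parallel (E and [0.64243]): 1 − (1 − 0.99005)(1 − 0.64243) = 0.99644
Series (A, [0.96502], and [0.99644]): 0.78075 × 0.96502 × 0.99644 = 0.751

0.751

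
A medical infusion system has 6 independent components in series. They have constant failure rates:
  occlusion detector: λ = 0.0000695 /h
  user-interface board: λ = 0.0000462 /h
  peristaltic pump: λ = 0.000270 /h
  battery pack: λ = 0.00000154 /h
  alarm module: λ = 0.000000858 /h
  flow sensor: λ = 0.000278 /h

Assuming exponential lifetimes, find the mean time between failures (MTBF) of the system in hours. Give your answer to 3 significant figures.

1500

Series of exponential components: λ_sys = Σ λ_i
λ_sys = 0.0000695 + 0.0000462 + 0.000270 + 0.00000154 + 0.000000858 + 0.000278 = 6.6610e-04 /h
MTBF = 1 / λ_sys = 1500 h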